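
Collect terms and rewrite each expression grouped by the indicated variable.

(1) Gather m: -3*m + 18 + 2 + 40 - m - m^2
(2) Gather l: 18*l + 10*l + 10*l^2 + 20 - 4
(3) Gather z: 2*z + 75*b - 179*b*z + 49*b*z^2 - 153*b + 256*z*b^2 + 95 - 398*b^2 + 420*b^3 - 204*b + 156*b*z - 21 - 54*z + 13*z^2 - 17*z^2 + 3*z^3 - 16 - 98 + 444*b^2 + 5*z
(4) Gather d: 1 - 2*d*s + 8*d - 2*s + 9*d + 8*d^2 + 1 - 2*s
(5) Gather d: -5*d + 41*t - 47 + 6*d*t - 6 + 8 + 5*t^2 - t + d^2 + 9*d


(1) = -m^2 - 4*m + 60
(2) = 10*l^2 + 28*l + 16
(3) = 420*b^3 + 46*b^2 - 282*b + 3*z^3 + z^2*(49*b - 4) + z*(256*b^2 - 23*b - 47) - 40
(4) = 8*d^2 + d*(17 - 2*s) - 4*s + 2
(5) = d^2 + d*(6*t + 4) + 5*t^2 + 40*t - 45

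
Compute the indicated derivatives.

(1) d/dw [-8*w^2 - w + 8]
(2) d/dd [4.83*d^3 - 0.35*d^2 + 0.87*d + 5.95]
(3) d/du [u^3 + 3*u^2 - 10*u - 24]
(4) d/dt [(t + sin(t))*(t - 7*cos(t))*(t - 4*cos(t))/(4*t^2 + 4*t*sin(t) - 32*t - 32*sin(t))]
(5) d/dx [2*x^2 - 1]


(1) = -16*w - 1
(2) = 14.49*d^2 - 0.7*d + 0.87
(3) = 3*u^2 + 6*u - 10
(4) = (11*t^2*sin(t) + t^2 - 88*t*sin(t) - 28*t*sin(2*t) - 16*t + 224*sin(2*t) - 28*cos(t)^2 + 88*cos(t))/(4*(t^2 - 16*t + 64))
(5) = 4*x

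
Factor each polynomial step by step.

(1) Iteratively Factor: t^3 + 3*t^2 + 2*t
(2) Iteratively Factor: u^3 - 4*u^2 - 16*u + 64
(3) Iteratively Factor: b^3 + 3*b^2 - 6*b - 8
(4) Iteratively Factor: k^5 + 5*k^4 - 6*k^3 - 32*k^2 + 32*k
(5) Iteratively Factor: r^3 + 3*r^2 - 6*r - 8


(1) = (t + 2)*(t^2 + t) = (t + 1)*(t + 2)*(t)
(2) = (u + 4)*(u^2 - 8*u + 16) = (u - 4)*(u + 4)*(u - 4)
(3) = (b + 4)*(b^2 - b - 2) = (b + 1)*(b + 4)*(b - 2)
(4) = (k - 2)*(k^4 + 7*k^3 + 8*k^2 - 16*k) = k*(k - 2)*(k^3 + 7*k^2 + 8*k - 16) = k*(k - 2)*(k + 4)*(k^2 + 3*k - 4) = k*(k - 2)*(k - 1)*(k + 4)*(k + 4)
(5) = (r + 1)*(r^2 + 2*r - 8) = (r + 1)*(r + 4)*(r - 2)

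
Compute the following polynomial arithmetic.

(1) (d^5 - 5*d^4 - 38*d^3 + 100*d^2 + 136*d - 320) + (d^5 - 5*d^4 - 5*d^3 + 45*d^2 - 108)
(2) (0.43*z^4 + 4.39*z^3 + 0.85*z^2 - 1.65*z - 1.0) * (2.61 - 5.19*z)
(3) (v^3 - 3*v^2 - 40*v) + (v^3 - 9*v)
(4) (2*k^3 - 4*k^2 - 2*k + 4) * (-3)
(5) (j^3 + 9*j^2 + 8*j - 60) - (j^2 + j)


(1) = 2*d^5 - 10*d^4 - 43*d^3 + 145*d^2 + 136*d - 428
(2) = -2.2317*z^5 - 21.6618*z^4 + 7.0464*z^3 + 10.782*z^2 + 0.8835*z - 2.61
(3) = 2*v^3 - 3*v^2 - 49*v
(4) = -6*k^3 + 12*k^2 + 6*k - 12
(5) = j^3 + 8*j^2 + 7*j - 60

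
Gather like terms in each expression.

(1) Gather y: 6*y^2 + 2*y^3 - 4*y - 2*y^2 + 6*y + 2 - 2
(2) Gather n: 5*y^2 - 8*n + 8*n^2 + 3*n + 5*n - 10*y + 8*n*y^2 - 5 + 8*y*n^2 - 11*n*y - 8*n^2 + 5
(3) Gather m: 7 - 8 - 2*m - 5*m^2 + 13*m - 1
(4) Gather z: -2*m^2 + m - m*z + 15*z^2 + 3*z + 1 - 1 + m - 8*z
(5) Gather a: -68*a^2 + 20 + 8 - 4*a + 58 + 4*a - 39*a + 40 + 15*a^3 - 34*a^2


(1) = 2*y^3 + 4*y^2 + 2*y
(2) = 8*n^2*y + n*(8*y^2 - 11*y) + 5*y^2 - 10*y
(3) = -5*m^2 + 11*m - 2
(4) = -2*m^2 + 2*m + 15*z^2 + z*(-m - 5)
(5) = 15*a^3 - 102*a^2 - 39*a + 126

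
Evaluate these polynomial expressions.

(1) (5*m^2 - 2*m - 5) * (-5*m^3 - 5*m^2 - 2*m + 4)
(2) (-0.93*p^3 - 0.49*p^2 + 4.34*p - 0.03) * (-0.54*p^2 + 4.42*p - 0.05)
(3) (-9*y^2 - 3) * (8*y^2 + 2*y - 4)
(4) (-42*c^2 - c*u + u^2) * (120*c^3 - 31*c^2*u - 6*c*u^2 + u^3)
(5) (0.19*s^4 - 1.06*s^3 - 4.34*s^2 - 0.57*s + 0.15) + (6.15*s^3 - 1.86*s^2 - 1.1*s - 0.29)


(1) = -25*m^5 - 15*m^4 + 25*m^3 + 49*m^2 + 2*m - 20
(2) = 0.5022*p^5 - 3.846*p^4 - 4.4629*p^3 + 19.2235*p^2 - 0.3496*p + 0.0015
(3) = -72*y^4 - 18*y^3 + 12*y^2 - 6*y + 12
(4) = -5040*c^5 + 1182*c^4*u + 403*c^3*u^2 - 67*c^2*u^3 - 7*c*u^4 + u^5
(5) = 0.19*s^4 + 5.09*s^3 - 6.2*s^2 - 1.67*s - 0.14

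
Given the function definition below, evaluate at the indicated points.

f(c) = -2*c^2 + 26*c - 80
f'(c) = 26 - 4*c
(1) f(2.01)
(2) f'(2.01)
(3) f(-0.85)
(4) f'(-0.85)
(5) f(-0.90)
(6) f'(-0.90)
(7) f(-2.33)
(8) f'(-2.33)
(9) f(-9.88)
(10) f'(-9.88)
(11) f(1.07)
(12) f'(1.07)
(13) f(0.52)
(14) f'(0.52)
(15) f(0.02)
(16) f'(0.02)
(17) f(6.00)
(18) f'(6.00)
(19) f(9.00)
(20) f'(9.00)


(1) = -35.82
(2) = 17.96
(3) = -103.54
(4) = 29.40
(5) = -105.02
(6) = 29.60
(7) = -151.44
(8) = 35.32
(9) = -532.11
(10) = 65.52
(11) = -54.47
(12) = 21.72
(13) = -67.02
(14) = 23.92
(15) = -79.48
(16) = 25.92
(17) = 4.00
(18) = 2.00
(19) = -8.00
(20) = -10.00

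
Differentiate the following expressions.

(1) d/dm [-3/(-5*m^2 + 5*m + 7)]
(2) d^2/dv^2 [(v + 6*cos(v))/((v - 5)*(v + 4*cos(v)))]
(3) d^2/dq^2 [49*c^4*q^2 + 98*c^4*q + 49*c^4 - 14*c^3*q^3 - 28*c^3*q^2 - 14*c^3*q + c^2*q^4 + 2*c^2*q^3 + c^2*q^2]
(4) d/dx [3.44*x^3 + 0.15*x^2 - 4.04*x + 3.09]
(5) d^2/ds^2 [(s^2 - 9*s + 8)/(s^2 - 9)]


(1) = 15*(1 - 2*m)/(-5*m^2 + 5*m + 7)^2
(2) = 2*((5 - v)*(v + 4*cos(v))*(v + 6*cos(v))*(4*sin(v) - 1) - 3*(v - 5)^2*(v + 4*cos(v))^2*cos(v) + (v - 5)^2*(v + 4*cos(v))*(2*v*cos(v) - 36*sin(v)^2 + 10*sin(v) + 11) + (v - 5)^2*(v + 6*cos(v))*(4*sin(v) - 1)^2 + (v - 5)*(v + 4*cos(v))^2*(6*sin(v) - 1) + (v + 4*cos(v))^2*(v + 6*cos(v)))/((v - 5)^3*(v + 4*cos(v))^3)
(3) = c^2*(98*c^2 - 84*c*q - 56*c + 12*q^2 + 12*q + 2)
(4) = 10.32*x^2 + 0.3*x - 4.04
(5) = 6*(-3*s^3 + 17*s^2 - 81*s + 51)/(s^6 - 27*s^4 + 243*s^2 - 729)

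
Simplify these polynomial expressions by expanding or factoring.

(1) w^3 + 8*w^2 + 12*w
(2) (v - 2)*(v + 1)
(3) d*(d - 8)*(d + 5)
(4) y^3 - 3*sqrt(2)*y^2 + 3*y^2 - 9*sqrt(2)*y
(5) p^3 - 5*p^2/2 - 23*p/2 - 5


(1) = w*(w + 2)*(w + 6)
(2) = v^2 - v - 2
(3) = d^3 - 3*d^2 - 40*d
(4) = y*(y + 3)*(y - 3*sqrt(2))
(5) = (p - 5)*(p + 1/2)*(p + 2)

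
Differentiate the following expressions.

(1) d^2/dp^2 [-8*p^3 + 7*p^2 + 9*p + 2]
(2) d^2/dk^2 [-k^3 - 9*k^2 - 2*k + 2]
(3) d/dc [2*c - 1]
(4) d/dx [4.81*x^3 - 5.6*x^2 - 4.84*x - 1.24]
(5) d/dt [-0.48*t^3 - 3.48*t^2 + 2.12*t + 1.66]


(1) = 14 - 48*p
(2) = -6*k - 18
(3) = 2
(4) = 14.43*x^2 - 11.2*x - 4.84
(5) = -1.44*t^2 - 6.96*t + 2.12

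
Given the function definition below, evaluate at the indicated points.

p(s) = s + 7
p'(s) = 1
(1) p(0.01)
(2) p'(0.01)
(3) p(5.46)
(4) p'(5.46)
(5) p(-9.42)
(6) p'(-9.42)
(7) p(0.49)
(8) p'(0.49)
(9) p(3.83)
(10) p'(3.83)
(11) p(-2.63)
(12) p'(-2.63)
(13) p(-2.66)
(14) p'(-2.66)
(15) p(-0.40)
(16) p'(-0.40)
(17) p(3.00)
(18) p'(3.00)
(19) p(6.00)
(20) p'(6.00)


(1) = 7.01
(2) = 1.00
(3) = 12.46
(4) = 1.00
(5) = -2.42
(6) = 1.00
(7) = 7.49
(8) = 1.00
(9) = 10.83
(10) = 1.00
(11) = 4.37
(12) = 1.00
(13) = 4.34
(14) = 1.00
(15) = 6.60
(16) = 1.00
(17) = 10.00
(18) = 1.00
(19) = 13.00
(20) = 1.00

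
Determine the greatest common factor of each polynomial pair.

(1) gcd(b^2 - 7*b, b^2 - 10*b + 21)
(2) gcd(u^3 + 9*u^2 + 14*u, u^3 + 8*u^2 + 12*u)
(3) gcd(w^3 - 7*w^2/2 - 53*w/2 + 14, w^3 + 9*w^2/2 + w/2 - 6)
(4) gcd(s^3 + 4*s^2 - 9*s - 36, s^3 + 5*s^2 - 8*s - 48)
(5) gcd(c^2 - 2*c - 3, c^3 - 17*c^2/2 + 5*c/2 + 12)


(1) = b - 7
(2) = u^2 + 2*u
(3) = w + 4
(4) = s^2 + s - 12
(5) = gcd((c - 3)*(c + 1), (c - 8)*(c - 3/2)*(c + 1)) = c + 1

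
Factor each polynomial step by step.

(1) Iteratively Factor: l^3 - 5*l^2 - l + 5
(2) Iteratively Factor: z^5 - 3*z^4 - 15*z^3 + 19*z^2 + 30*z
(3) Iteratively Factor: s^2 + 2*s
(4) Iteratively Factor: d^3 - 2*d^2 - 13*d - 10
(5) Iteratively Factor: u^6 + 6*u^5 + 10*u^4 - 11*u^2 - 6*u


(1) = (l + 1)*(l^2 - 6*l + 5) = (l - 1)*(l + 1)*(l - 5)
(2) = (z - 5)*(z^4 + 2*z^3 - 5*z^2 - 6*z) = (z - 5)*(z + 3)*(z^3 - z^2 - 2*z) = (z - 5)*(z + 1)*(z + 3)*(z^2 - 2*z) = z*(z - 5)*(z + 1)*(z + 3)*(z - 2)
(3) = (s + 2)*(s)
(4) = (d - 5)*(d^2 + 3*d + 2) = (d - 5)*(d + 2)*(d + 1)
(5) = (u)*(u^5 + 6*u^4 + 10*u^3 - 11*u - 6) = u*(u + 2)*(u^4 + 4*u^3 + 2*u^2 - 4*u - 3) = u*(u - 1)*(u + 2)*(u^3 + 5*u^2 + 7*u + 3) = u*(u - 1)*(u + 1)*(u + 2)*(u^2 + 4*u + 3) = u*(u - 1)*(u + 1)*(u + 2)*(u + 3)*(u + 1)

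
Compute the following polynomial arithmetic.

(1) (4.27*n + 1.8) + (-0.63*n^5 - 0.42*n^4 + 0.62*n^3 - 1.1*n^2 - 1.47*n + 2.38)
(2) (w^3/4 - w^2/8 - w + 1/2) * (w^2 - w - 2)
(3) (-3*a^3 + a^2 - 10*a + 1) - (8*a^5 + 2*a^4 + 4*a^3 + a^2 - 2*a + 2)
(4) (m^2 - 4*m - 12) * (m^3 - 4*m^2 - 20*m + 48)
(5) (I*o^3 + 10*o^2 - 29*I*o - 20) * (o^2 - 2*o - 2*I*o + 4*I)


(1) = -0.63*n^5 - 0.42*n^4 + 0.62*n^3 - 1.1*n^2 + 2.8*n + 4.18
(2) = w^5/4 - 3*w^4/8 - 11*w^3/8 + 7*w^2/4 + 3*w/2 - 1
(3) = -8*a^5 - 2*a^4 - 7*a^3 - 8*a - 1
(4) = m^5 - 8*m^4 - 16*m^3 + 176*m^2 + 48*m - 576
(5) = I*o^5 + 12*o^4 - 2*I*o^4 - 24*o^3 - 49*I*o^3 - 78*o^2 + 98*I*o^2 + 156*o + 40*I*o - 80*I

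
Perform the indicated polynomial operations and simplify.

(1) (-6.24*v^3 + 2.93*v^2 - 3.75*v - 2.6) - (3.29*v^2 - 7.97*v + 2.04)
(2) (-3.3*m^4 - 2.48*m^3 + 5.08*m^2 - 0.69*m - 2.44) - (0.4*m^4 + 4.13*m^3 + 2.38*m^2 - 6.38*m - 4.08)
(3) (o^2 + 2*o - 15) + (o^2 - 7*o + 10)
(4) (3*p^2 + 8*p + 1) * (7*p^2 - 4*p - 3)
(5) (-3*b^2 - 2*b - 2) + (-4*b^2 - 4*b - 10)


(1) = -6.24*v^3 - 0.36*v^2 + 4.22*v - 4.64
(2) = -3.7*m^4 - 6.61*m^3 + 2.7*m^2 + 5.69*m + 1.64
(3) = 2*o^2 - 5*o - 5
(4) = 21*p^4 + 44*p^3 - 34*p^2 - 28*p - 3
(5) = -7*b^2 - 6*b - 12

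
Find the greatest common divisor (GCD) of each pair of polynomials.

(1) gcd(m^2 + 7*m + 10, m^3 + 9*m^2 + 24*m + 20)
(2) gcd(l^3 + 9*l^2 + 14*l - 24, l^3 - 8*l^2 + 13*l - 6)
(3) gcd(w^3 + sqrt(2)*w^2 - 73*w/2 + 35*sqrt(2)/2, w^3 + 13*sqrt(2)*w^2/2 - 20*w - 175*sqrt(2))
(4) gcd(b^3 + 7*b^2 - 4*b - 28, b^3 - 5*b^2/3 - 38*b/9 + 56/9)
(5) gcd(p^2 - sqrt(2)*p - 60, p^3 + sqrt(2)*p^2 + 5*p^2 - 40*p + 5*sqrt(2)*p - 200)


(1) = gcd((m + 2)*(m + 5), (m + 2)^2*(m + 5)) = m^2 + 7*m + 10
(2) = gcd((l - 1)*(l + 4)*(l + 6), (l - 6)*(l - 1)^2) = l - 1
(3) = w^2 + 3*sqrt(2)*w/2 - 35
(4) = gcd((b - 2)*(b + 2)*(b + 7), (b - 7/3)*(b - 4/3)*(b + 2)) = b + 2
(5) = gcd((p - 6*sqrt(2))*(p + 5*sqrt(2)), (p + 5)*(p - 4*sqrt(2))*(p + 5*sqrt(2))) = p + 5*sqrt(2)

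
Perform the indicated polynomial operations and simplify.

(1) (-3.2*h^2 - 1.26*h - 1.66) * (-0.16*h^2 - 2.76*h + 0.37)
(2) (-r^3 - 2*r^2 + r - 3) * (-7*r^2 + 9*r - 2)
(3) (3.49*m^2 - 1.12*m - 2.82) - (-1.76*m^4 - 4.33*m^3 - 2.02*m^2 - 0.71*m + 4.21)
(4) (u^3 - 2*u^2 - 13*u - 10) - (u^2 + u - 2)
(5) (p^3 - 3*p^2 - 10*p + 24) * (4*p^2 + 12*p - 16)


(1) = 0.512*h^4 + 9.0336*h^3 + 2.5592*h^2 + 4.1154*h - 0.6142
(2) = 7*r^5 + 5*r^4 - 23*r^3 + 34*r^2 - 29*r + 6
(3) = 1.76*m^4 + 4.33*m^3 + 5.51*m^2 - 0.41*m - 7.03
(4) = u^3 - 3*u^2 - 14*u - 8
(5) = 4*p^5 - 92*p^3 + 24*p^2 + 448*p - 384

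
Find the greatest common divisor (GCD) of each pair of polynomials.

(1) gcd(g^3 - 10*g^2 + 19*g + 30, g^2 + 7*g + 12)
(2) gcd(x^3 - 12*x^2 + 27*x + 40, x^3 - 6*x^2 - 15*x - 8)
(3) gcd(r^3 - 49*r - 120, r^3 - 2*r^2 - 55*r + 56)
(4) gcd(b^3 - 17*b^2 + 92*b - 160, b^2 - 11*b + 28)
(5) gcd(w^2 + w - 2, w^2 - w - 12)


(1) = 1
(2) = x^2 - 7*x - 8
(3) = gcd((r - 8)*(r + 3)*(r + 5), (r - 8)*(r - 1)*(r + 7)) = r - 8
(4) = b - 4
(5) = gcd((w - 1)*(w + 2), (w - 4)*(w + 3)) = 1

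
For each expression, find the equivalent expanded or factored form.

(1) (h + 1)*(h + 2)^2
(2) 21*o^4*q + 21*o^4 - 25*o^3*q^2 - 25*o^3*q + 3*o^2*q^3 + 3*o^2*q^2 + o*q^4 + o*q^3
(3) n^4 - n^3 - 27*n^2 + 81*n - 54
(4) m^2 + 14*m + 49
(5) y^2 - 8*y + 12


(1) = h^3 + 5*h^2 + 8*h + 4
(2) = (-3*o + q)*(-o + q)*(7*o + q)*(o*q + o)
(3) = (n - 3)^2*(n - 1)*(n + 6)
(4) = (m + 7)^2
(5) = (y - 6)*(y - 2)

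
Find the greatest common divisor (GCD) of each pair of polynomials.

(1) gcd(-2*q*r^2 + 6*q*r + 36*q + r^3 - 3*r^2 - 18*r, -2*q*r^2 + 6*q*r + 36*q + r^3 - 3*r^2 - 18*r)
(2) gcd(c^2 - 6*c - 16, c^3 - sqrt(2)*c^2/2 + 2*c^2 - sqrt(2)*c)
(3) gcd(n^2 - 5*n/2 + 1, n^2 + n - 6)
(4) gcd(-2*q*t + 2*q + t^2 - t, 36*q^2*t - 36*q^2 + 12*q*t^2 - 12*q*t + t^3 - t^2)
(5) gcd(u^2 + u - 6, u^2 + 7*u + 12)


(1) = gcd((-2*q + r)*(r - 6)*(r + 3), (-2*q + r)*(r - 6)*(r + 3)) = 2*q*r^2 - 6*q*r - 36*q - r^3 + 3*r^2 + 18*r
(2) = gcd((c - 8)*(c + 2), c*(c + 2)*(c - sqrt(2)/2)) = c + 2
(3) = n - 2
(4) = t - 1
(5) = u + 3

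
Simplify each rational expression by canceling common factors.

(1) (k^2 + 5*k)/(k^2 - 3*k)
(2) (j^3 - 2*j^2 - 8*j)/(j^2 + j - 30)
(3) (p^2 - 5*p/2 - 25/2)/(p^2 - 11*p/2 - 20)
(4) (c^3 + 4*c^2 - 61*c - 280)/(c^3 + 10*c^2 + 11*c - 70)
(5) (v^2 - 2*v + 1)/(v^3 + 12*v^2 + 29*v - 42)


(1) = (k + 5)/(k - 3)
(2) = (j^3 - 2*j^2 - 8*j)/(j^2 + j - 30)
(3) = (p - 5)/(p - 8)
(4) = (c - 8)/(c - 2)
(5) = (v - 1)/(v^2 + 13*v + 42)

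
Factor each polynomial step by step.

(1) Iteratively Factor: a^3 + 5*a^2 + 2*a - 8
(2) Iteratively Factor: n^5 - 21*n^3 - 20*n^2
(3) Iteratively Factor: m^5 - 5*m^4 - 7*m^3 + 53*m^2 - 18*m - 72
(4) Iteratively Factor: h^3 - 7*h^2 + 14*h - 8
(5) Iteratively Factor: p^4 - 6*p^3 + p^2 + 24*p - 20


(1) = (a + 4)*(a^2 + a - 2) = (a - 1)*(a + 4)*(a + 2)
(2) = (n + 4)*(n^4 - 4*n^3 - 5*n^2) = n*(n + 4)*(n^3 - 4*n^2 - 5*n) = n*(n + 1)*(n + 4)*(n^2 - 5*n) = n*(n - 5)*(n + 1)*(n + 4)*(n)
(3) = (m - 2)*(m^4 - 3*m^3 - 13*m^2 + 27*m + 36) = (m - 4)*(m - 2)*(m^3 + m^2 - 9*m - 9) = (m - 4)*(m - 2)*(m + 3)*(m^2 - 2*m - 3) = (m - 4)*(m - 2)*(m + 1)*(m + 3)*(m - 3)
(4) = (h - 1)*(h^2 - 6*h + 8) = (h - 4)*(h - 1)*(h - 2)
(5) = (p + 2)*(p^3 - 8*p^2 + 17*p - 10) = (p - 5)*(p + 2)*(p^2 - 3*p + 2) = (p - 5)*(p - 1)*(p + 2)*(p - 2)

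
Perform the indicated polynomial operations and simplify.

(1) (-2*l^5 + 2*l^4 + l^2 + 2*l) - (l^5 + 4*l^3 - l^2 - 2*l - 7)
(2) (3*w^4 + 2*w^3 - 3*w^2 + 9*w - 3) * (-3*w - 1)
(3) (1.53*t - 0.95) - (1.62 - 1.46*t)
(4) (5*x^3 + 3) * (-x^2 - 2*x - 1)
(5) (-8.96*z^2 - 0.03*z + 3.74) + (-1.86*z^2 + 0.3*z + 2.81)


(1) = -3*l^5 + 2*l^4 - 4*l^3 + 2*l^2 + 4*l + 7
(2) = -9*w^5 - 9*w^4 + 7*w^3 - 24*w^2 + 3
(3) = 2.99*t - 2.57
(4) = -5*x^5 - 10*x^4 - 5*x^3 - 3*x^2 - 6*x - 3
(5) = -10.82*z^2 + 0.27*z + 6.55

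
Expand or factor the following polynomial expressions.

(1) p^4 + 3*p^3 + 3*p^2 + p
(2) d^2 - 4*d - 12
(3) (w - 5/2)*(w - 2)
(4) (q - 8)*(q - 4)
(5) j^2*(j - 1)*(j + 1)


(1) = p*(p + 1)^3
(2) = (d - 6)*(d + 2)
(3) = w^2 - 9*w/2 + 5
(4) = q^2 - 12*q + 32
(5) = j^4 - j^2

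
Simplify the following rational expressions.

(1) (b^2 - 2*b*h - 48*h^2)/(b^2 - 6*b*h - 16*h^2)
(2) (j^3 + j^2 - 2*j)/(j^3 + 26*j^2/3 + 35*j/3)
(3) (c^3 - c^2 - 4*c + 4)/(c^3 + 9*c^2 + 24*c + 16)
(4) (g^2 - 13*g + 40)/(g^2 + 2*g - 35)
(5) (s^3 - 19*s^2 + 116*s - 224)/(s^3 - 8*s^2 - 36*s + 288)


(1) = (b + 6*h)/(b + 2*h)
(2) = (3*j^2 + 3*j - 6)/(3*j^2 + 26*j + 35)
(3) = (c^3 - c^2 - 4*c + 4)/(c^3 + 9*c^2 + 24*c + 16)
(4) = (g - 8)/(g + 7)
(5) = (s^2 - 11*s + 28)/(s^2 - 36)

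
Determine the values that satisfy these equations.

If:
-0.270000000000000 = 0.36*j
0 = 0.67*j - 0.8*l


Then:
j = -0.75
l = -0.63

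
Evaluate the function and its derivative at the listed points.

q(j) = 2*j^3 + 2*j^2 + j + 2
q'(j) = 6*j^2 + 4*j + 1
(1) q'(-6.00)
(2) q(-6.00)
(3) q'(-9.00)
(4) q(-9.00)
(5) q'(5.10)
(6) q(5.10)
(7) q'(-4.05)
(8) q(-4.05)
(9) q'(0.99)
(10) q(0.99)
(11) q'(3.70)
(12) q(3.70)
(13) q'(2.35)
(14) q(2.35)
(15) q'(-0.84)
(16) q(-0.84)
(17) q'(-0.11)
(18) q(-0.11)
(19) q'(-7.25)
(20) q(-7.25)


(1) = 193.00
(2) = -364.00
(3) = 451.00
(4) = -1303.00
(5) = 177.46
(6) = 324.42
(7) = 83.21
(8) = -102.11
(9) = 10.84
(10) = 6.89
(11) = 97.94
(12) = 134.39
(13) = 43.54
(14) = 41.35
(15) = 1.87
(16) = 1.39
(17) = 0.63
(18) = 1.91
(19) = 287.38
(20) = -662.28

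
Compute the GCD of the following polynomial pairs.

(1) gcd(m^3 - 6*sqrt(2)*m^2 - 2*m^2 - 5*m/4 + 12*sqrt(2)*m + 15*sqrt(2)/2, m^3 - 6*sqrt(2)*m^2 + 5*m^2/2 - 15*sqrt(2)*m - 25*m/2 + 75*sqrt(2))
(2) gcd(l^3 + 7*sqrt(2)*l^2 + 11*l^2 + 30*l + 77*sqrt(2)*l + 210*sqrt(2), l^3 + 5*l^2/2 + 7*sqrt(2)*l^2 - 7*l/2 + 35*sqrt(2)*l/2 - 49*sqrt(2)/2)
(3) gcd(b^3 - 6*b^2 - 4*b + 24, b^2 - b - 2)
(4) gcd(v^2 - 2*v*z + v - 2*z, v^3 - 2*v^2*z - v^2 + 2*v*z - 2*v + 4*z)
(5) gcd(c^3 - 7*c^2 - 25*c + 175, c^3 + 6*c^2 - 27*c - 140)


(1) = gcd((m - 5/2)*(m + 1/2)*(m - 6*sqrt(2)), (m - 5/2)*(m + 5)*(m - 6*sqrt(2))) = m^2 + m*(-6*sqrt(2) - 5/2) + 15*sqrt(2)
(2) = gcd((l + 5)*(l + 6)*(l + 7*sqrt(2)), (l - 1)*(l + 7/2)*(l + 7*sqrt(2))) = l + 7*sqrt(2)
(3) = gcd((b - 6)*(b - 2)*(b + 2), (b - 2)*(b + 1)) = b - 2
(4) = gcd((v + 1)*(v - 2*z), (v - 2)*(v + 1)*(v - 2*z)) = -v^2 + 2*v*z - v + 2*z
(5) = gcd((c - 7)*(c - 5)*(c + 5), (c - 5)*(c + 4)*(c + 7)) = c - 5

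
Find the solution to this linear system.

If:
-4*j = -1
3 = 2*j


Then:
No Solution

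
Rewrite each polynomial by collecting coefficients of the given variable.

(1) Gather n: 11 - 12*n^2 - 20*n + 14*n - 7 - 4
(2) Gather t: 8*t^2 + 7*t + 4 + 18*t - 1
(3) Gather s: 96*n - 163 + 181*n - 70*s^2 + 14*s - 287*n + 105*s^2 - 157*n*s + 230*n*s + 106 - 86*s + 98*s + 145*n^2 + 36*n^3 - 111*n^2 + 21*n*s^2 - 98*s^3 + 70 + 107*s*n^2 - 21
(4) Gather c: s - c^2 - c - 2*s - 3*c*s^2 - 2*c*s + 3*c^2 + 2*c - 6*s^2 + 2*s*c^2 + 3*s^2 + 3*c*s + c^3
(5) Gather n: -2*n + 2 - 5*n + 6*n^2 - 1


(1) = -12*n^2 - 6*n
(2) = 8*t^2 + 25*t + 3
(3) = 36*n^3 + 34*n^2 - 10*n - 98*s^3 + s^2*(21*n + 35) + s*(107*n^2 + 73*n + 26) - 8
(4) = c^3 + c^2*(2*s + 2) + c*(-3*s^2 + s + 1) - 3*s^2 - s
(5) = 6*n^2 - 7*n + 1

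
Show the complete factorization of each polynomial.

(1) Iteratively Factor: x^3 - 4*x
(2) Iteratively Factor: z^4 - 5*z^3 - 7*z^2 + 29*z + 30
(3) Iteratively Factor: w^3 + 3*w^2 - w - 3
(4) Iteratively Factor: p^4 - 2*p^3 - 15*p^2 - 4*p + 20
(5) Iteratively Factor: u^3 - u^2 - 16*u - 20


(1) = (x)*(x^2 - 4) = x*(x + 2)*(x - 2)
(2) = (z - 5)*(z^3 - 7*z - 6) = (z - 5)*(z - 3)*(z^2 + 3*z + 2) = (z - 5)*(z - 3)*(z + 1)*(z + 2)
(3) = (w + 1)*(w^2 + 2*w - 3) = (w + 1)*(w + 3)*(w - 1)
(4) = (p - 1)*(p^3 - p^2 - 16*p - 20) = (p - 1)*(p + 2)*(p^2 - 3*p - 10) = (p - 5)*(p - 1)*(p + 2)*(p + 2)
(5) = (u + 2)*(u^2 - 3*u - 10) = (u + 2)^2*(u - 5)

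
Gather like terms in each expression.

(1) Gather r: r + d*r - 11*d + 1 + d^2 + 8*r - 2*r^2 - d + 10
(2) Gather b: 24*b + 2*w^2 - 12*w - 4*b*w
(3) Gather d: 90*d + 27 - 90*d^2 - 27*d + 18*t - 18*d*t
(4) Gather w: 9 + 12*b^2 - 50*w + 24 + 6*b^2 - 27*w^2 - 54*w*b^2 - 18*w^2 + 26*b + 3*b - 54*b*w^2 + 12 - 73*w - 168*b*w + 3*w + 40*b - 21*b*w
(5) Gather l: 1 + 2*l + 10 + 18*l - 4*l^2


(1) = d^2 - 12*d - 2*r^2 + r*(d + 9) + 11
(2) = b*(24 - 4*w) + 2*w^2 - 12*w
(3) = -90*d^2 + d*(63 - 18*t) + 18*t + 27
(4) = 18*b^2 + 69*b + w^2*(-54*b - 45) + w*(-54*b^2 - 189*b - 120) + 45
(5) = -4*l^2 + 20*l + 11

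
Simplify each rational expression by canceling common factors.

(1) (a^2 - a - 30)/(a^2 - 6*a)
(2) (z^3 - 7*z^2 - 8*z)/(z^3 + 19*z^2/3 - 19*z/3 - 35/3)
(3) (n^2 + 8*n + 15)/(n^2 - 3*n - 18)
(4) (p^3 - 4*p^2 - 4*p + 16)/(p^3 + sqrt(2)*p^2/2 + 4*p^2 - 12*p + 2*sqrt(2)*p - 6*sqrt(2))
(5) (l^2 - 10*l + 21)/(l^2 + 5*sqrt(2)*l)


(1) = (a + 5)/a
(2) = (3*z^2 - 24*z)/(3*z^2 + 16*z - 35)
(3) = (n + 5)/(n - 6)
(4) = (2*p^2 - 4*p - 16)/(2*p^2 + p*(sqrt(2) + 12) + 6*sqrt(2))
(5) = (l^2 - 10*l + 21)/(l^2 + 5*sqrt(2)*l)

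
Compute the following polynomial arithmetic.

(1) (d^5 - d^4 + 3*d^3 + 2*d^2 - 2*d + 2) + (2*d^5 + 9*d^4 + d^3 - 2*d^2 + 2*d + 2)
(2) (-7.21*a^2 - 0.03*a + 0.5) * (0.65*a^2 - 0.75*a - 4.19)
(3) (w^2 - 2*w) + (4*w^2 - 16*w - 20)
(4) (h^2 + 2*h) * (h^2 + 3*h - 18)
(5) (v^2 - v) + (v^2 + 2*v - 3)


(1) = 3*d^5 + 8*d^4 + 4*d^3 + 4
(2) = -4.6865*a^4 + 5.388*a^3 + 30.5574*a^2 - 0.2493*a - 2.095
(3) = 5*w^2 - 18*w - 20
(4) = h^4 + 5*h^3 - 12*h^2 - 36*h
(5) = 2*v^2 + v - 3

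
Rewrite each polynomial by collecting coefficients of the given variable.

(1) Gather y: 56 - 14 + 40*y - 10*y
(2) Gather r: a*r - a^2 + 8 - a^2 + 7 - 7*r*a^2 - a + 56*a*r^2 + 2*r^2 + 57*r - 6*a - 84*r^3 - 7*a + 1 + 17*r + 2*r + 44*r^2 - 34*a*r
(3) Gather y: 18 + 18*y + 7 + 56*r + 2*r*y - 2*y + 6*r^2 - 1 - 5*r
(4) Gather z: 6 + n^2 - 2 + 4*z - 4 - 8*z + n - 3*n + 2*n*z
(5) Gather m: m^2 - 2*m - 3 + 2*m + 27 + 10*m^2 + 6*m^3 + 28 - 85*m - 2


(1) = 30*y + 42
(2) = -2*a^2 - 14*a - 84*r^3 + r^2*(56*a + 46) + r*(-7*a^2 - 33*a + 76) + 16
(3) = 6*r^2 + 51*r + y*(2*r + 16) + 24
(4) = n^2 - 2*n + z*(2*n - 4)
(5) = 6*m^3 + 11*m^2 - 85*m + 50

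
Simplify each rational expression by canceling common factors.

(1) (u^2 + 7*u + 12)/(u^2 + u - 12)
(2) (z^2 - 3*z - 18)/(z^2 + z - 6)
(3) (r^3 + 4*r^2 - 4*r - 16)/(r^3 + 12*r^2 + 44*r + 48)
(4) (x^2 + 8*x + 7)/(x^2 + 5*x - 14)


(1) = (u + 3)/(u - 3)
(2) = (z - 6)/(z - 2)
(3) = (r - 2)/(r + 6)
(4) = (x + 1)/(x - 2)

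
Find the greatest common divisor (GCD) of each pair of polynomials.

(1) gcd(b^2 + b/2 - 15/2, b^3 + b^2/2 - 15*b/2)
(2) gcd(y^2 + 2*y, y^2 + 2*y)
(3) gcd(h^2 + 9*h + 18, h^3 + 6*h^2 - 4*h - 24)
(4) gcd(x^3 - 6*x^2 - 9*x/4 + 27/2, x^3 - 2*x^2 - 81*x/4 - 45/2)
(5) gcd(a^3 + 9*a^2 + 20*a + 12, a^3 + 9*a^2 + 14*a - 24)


(1) = gcd((b - 5/2)*(b + 3), b*(b - 5/2)*(b + 3)) = b^2 + b/2 - 15/2
(2) = gcd(y*(y + 2), y*(y + 2)) = y^2 + 2*y
(3) = h + 6
(4) = x^2 - 9*x/2 - 9
(5) = gcd((a + 1)*(a + 2)*(a + 6), (a - 1)*(a + 4)*(a + 6)) = a + 6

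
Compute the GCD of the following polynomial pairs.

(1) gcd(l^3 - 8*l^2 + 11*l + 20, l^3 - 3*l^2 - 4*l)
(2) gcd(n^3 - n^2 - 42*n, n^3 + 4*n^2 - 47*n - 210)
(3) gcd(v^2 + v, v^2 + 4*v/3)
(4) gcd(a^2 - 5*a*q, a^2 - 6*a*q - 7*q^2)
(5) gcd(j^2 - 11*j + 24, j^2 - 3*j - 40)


(1) = l^2 - 3*l - 4
(2) = gcd(n*(n - 7)*(n + 6), (n - 7)*(n + 5)*(n + 6)) = n^2 - n - 42
(3) = v
(4) = gcd(a*(a - 5*q), (a - 7*q)*(a + q)) = 1
(5) = j - 8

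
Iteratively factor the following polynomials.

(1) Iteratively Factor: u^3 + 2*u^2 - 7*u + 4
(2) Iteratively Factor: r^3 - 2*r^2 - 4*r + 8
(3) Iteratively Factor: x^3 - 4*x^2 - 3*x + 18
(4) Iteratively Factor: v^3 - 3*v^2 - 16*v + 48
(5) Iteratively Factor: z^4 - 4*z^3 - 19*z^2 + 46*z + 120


(1) = (u + 4)*(u^2 - 2*u + 1) = (u - 1)*(u + 4)*(u - 1)
(2) = (r - 2)*(r^2 - 4) = (r - 2)^2*(r + 2)
(3) = (x - 3)*(x^2 - x - 6) = (x - 3)^2*(x + 2)
(4) = (v + 4)*(v^2 - 7*v + 12) = (v - 3)*(v + 4)*(v - 4)
(5) = (z - 4)*(z^3 - 19*z - 30) = (z - 4)*(z + 3)*(z^2 - 3*z - 10) = (z - 5)*(z - 4)*(z + 3)*(z + 2)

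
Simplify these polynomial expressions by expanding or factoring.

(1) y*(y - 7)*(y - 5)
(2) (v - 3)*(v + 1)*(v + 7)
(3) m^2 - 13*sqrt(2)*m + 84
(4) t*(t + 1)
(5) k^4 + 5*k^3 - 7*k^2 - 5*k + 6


(1) = y^3 - 12*y^2 + 35*y
(2) = v^3 + 5*v^2 - 17*v - 21
(3) = (m - 7*sqrt(2))*(m - 6*sqrt(2))
(4) = t^2 + t
(5) = (k - 1)^2*(k + 1)*(k + 6)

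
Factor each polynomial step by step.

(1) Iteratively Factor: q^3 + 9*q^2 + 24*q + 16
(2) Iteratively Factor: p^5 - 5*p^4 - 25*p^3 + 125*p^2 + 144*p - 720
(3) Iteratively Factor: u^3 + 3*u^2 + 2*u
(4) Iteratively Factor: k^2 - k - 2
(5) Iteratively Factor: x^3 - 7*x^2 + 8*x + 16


(1) = (q + 4)*(q^2 + 5*q + 4) = (q + 1)*(q + 4)*(q + 4)
(2) = (p + 3)*(p^4 - 8*p^3 - p^2 + 128*p - 240) = (p - 4)*(p + 3)*(p^3 - 4*p^2 - 17*p + 60) = (p - 4)*(p - 3)*(p + 3)*(p^2 - p - 20) = (p - 4)*(p - 3)*(p + 3)*(p + 4)*(p - 5)
(3) = (u + 1)*(u^2 + 2*u) = (u + 1)*(u + 2)*(u)
(4) = (k + 1)*(k - 2)
(5) = (x - 4)*(x^2 - 3*x - 4) = (x - 4)^2*(x + 1)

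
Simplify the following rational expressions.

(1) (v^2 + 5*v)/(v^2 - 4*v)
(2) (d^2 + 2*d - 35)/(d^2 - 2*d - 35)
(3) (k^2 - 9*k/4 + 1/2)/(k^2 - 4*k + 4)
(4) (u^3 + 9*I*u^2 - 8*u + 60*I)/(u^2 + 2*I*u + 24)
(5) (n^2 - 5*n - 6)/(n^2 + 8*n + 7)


(1) = (v + 5)/(v - 4)
(2) = (d^2 + 2*d - 35)/(d^2 - 2*d - 35)
(3) = (4*k - 1)/(4*k - 8)
(4) = (u^2 + 3*I*u + 10)/(u - 4*I)
(5) = (n - 6)/(n + 7)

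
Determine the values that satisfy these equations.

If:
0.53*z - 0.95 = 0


Then:
z = 1.79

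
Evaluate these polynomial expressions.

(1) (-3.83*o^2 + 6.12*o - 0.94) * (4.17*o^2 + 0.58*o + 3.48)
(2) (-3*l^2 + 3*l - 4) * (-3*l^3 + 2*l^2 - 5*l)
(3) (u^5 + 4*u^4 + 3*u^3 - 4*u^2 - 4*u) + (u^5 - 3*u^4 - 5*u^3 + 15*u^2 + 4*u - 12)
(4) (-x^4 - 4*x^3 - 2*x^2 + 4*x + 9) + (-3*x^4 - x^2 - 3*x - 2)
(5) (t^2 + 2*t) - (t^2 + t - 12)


(1) = -15.9711*o^4 + 23.299*o^3 - 13.6986*o^2 + 20.7524*o - 3.2712
(2) = 9*l^5 - 15*l^4 + 33*l^3 - 23*l^2 + 20*l
(3) = 2*u^5 + u^4 - 2*u^3 + 11*u^2 - 12
(4) = -4*x^4 - 4*x^3 - 3*x^2 + x + 7
(5) = t + 12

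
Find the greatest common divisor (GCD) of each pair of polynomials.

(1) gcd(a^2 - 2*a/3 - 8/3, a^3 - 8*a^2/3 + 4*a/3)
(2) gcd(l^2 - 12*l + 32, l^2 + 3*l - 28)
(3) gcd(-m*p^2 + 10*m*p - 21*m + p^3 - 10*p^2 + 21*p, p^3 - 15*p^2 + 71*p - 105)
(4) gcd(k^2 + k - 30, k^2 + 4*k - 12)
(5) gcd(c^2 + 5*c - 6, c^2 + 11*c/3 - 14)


(1) = gcd((a - 2)*(a + 4/3), a*(a - 2)*(a - 2/3)) = a - 2
(2) = l - 4
(3) = p^2 - 10*p + 21
(4) = k + 6
(5) = c + 6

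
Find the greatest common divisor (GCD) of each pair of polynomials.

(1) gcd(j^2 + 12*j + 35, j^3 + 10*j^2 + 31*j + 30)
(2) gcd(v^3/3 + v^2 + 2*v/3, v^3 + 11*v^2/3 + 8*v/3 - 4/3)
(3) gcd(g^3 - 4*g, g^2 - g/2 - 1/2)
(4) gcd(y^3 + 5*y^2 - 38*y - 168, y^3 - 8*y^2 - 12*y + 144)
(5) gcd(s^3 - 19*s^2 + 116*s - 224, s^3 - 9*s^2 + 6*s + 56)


(1) = gcd((j + 5)*(j + 7), (j + 2)*(j + 3)*(j + 5)) = j + 5
(2) = v + 2
(3) = 1
(4) = y^2 - 2*y - 24
(5) = gcd((s - 8)*(s - 7)*(s - 4), (s - 7)*(s - 4)*(s + 2)) = s^2 - 11*s + 28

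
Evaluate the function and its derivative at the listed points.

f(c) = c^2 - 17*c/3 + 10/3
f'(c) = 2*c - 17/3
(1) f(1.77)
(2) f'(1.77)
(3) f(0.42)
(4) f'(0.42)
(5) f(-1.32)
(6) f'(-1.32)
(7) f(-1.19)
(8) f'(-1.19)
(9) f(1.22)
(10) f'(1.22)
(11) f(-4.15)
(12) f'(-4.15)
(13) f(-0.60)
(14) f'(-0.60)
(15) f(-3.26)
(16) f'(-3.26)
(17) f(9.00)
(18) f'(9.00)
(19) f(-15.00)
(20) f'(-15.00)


(1) = -3.56
(2) = -2.13
(3) = 1.13
(4) = -4.83
(5) = 12.56
(6) = -8.31
(7) = 11.49
(8) = -8.05
(9) = -2.09
(10) = -3.23
(11) = 44.07
(12) = -13.97
(13) = 7.09
(14) = -6.87
(15) = 32.43
(16) = -12.19
(17) = 33.33
(18) = 12.33
(19) = 313.33
(20) = -35.67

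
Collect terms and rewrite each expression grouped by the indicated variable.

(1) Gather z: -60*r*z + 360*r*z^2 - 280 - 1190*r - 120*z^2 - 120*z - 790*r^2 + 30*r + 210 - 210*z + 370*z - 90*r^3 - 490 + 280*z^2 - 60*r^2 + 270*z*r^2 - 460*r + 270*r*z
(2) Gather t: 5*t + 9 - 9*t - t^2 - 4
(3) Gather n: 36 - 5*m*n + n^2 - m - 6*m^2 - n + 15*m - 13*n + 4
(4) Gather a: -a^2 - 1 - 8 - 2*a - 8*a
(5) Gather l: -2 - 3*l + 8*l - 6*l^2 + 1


(1) = -90*r^3 - 850*r^2 - 1620*r + z^2*(360*r + 160) + z*(270*r^2 + 210*r + 40) - 560
(2) = -t^2 - 4*t + 5
(3) = -6*m^2 + 14*m + n^2 + n*(-5*m - 14) + 40
(4) = -a^2 - 10*a - 9
(5) = -6*l^2 + 5*l - 1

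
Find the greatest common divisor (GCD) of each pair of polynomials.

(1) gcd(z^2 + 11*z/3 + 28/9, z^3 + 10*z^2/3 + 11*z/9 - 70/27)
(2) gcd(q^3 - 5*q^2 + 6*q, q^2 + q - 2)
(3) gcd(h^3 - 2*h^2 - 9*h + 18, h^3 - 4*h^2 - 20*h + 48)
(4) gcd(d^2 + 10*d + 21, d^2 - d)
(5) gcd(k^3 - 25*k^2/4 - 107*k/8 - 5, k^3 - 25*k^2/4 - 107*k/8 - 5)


(1) = z + 7/3
(2) = 1
(3) = gcd((h - 3)*(h - 2)*(h + 3), (h - 6)*(h - 2)*(h + 4)) = h - 2
(4) = 1
(5) = k^3 - 25*k^2/4 - 107*k/8 - 5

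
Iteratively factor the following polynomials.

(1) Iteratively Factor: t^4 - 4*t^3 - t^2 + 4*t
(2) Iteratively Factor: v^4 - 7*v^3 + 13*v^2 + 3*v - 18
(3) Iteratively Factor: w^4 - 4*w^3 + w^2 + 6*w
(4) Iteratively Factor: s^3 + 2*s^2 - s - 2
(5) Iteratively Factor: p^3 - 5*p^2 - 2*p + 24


(1) = (t - 4)*(t^3 - t) = (t - 4)*(t + 1)*(t^2 - t) = t*(t - 4)*(t + 1)*(t - 1)
(2) = (v - 3)*(v^3 - 4*v^2 + v + 6) = (v - 3)*(v + 1)*(v^2 - 5*v + 6) = (v - 3)^2*(v + 1)*(v - 2)
(3) = (w - 2)*(w^3 - 2*w^2 - 3*w) = (w - 3)*(w - 2)*(w^2 + w) = w*(w - 3)*(w - 2)*(w + 1)
(4) = (s + 1)*(s^2 + s - 2) = (s - 1)*(s + 1)*(s + 2)
(5) = (p + 2)*(p^2 - 7*p + 12) = (p - 4)*(p + 2)*(p - 3)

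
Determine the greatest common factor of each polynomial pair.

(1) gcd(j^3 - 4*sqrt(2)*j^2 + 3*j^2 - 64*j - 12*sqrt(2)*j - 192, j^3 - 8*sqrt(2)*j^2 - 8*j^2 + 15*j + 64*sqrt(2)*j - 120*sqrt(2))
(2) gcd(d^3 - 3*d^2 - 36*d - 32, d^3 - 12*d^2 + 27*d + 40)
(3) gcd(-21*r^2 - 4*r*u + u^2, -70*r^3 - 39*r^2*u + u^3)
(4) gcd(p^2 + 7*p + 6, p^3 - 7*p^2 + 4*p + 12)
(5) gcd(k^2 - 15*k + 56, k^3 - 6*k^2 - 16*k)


(1) = j - 8*sqrt(2)
(2) = gcd((d - 8)*(d + 1)*(d + 4), (d - 8)*(d - 5)*(d + 1)) = d^2 - 7*d - 8
(3) = 7*r - u
(4) = gcd((p + 1)*(p + 6), (p - 6)*(p - 2)*(p + 1)) = p + 1
(5) = gcd((k - 8)*(k - 7), k*(k - 8)*(k + 2)) = k - 8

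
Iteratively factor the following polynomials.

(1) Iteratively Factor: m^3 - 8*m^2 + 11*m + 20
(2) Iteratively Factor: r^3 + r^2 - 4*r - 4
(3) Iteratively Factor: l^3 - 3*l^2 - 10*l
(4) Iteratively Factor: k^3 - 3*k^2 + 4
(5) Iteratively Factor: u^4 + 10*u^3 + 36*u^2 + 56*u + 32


(1) = (m + 1)*(m^2 - 9*m + 20) = (m - 4)*(m + 1)*(m - 5)
(2) = (r + 2)*(r^2 - r - 2) = (r - 2)*(r + 2)*(r + 1)
(3) = (l + 2)*(l^2 - 5*l) = l*(l + 2)*(l - 5)
(4) = (k + 1)*(k^2 - 4*k + 4) = (k - 2)*(k + 1)*(k - 2)
(5) = (u + 2)*(u^3 + 8*u^2 + 20*u + 16) = (u + 2)*(u + 4)*(u^2 + 4*u + 4) = (u + 2)^2*(u + 4)*(u + 2)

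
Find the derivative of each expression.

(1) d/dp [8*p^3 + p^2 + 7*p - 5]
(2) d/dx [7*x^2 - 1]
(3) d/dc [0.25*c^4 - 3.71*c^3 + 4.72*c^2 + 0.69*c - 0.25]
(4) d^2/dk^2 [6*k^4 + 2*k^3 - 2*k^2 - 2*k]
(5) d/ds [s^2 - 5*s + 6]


(1) = 24*p^2 + 2*p + 7
(2) = 14*x
(3) = 1.0*c^3 - 11.13*c^2 + 9.44*c + 0.69
(4) = 72*k^2 + 12*k - 4
(5) = 2*s - 5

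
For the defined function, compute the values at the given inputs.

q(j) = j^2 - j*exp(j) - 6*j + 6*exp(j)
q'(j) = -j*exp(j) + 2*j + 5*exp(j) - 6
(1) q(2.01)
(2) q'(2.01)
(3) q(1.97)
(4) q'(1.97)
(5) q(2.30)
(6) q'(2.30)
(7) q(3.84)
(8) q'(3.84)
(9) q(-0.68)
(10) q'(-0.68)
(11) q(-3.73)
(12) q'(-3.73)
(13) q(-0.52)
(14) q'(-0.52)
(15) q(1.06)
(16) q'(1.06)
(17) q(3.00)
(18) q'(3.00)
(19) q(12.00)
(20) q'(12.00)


(1) = 21.76
(2) = 20.34
(3) = 20.96
(4) = 19.67
(5) = 28.39
(6) = 25.53
(7) = 92.20
(8) = 55.65
(9) = 7.93
(10) = -4.48
(11) = 36.53
(12) = -13.25
(13) = 7.27
(14) = -3.76
(15) = 9.02
(16) = 7.49
(17) = 51.26
(18) = 40.17
(19) = -976456.75
(20) = -1139265.54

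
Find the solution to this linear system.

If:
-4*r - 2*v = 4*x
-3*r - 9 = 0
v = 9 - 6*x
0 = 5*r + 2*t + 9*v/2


Then:
r = -3
t = -21/8
v = 9/2
x = 3/4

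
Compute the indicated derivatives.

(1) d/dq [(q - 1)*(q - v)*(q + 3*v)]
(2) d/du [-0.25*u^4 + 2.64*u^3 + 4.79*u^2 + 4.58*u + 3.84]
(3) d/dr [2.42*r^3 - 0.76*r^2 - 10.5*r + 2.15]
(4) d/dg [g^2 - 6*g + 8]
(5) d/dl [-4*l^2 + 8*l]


(1) = 3*q^2 + 4*q*v - 2*q - 3*v^2 - 2*v
(2) = -1.0*u^3 + 7.92*u^2 + 9.58*u + 4.58
(3) = 7.26*r^2 - 1.52*r - 10.5
(4) = 2*g - 6
(5) = 8 - 8*l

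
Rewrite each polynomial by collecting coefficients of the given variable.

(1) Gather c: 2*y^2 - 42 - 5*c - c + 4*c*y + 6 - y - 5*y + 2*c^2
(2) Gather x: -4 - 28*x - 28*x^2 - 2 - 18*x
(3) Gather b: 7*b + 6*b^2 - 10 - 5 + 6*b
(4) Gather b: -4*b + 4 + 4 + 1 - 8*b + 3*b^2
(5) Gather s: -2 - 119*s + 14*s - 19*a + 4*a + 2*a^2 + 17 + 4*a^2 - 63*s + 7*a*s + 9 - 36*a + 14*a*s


(1) = 2*c^2 + c*(4*y - 6) + 2*y^2 - 6*y - 36
(2) = -28*x^2 - 46*x - 6
(3) = 6*b^2 + 13*b - 15
(4) = 3*b^2 - 12*b + 9
(5) = 6*a^2 - 51*a + s*(21*a - 168) + 24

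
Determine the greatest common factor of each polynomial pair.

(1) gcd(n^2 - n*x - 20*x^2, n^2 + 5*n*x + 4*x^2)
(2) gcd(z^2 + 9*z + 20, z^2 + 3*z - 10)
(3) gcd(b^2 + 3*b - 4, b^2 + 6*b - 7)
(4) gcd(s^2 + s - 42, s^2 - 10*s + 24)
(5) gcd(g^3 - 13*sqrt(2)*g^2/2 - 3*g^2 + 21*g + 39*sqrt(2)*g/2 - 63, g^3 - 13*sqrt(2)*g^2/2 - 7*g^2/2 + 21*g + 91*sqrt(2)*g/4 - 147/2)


(1) = gcd((n - 5*x)*(n + 4*x), (n + x)*(n + 4*x)) = n + 4*x
(2) = gcd((z + 4)*(z + 5), (z - 2)*(z + 5)) = z + 5
(3) = gcd((b - 1)*(b + 4), (b - 1)*(b + 7)) = b - 1
(4) = s - 6
(5) = g^2 - 13*sqrt(2)*g/2 + 21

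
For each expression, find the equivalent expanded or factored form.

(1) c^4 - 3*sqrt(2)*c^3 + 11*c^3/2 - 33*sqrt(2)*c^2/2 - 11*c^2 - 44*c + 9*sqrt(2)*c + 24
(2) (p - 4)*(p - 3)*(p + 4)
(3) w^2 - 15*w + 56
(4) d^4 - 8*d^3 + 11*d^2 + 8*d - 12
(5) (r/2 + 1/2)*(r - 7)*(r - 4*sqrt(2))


(1) = (c - 1/2)*(c + 6)*(c - 4*sqrt(2))*(c + sqrt(2))
(2) = p^3 - 3*p^2 - 16*p + 48
(3) = (w - 8)*(w - 7)
(4) = (d - 6)*(d - 2)*(d - 1)*(d + 1)
(5) = r^3/2 - 3*r^2 - 2*sqrt(2)*r^2 - 7*r/2 + 12*sqrt(2)*r + 14*sqrt(2)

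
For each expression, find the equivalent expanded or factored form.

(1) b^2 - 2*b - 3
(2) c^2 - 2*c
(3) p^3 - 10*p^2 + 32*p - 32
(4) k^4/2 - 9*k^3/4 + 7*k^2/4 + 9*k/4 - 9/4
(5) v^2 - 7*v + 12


(1) = (b - 3)*(b + 1)
(2) = c*(c - 2)
(3) = (p - 4)^2*(p - 2)
(4) = (k/2 + 1/2)*(k - 3)*(k - 3/2)*(k - 1)
(5) = (v - 4)*(v - 3)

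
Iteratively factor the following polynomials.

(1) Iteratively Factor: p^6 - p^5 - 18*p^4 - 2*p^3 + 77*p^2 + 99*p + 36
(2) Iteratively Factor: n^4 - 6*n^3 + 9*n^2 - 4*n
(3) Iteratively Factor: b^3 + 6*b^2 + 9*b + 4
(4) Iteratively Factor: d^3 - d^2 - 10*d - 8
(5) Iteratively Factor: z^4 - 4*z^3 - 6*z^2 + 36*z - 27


(1) = (p - 3)*(p^5 + 2*p^4 - 12*p^3 - 38*p^2 - 37*p - 12) = (p - 3)*(p + 1)*(p^4 + p^3 - 13*p^2 - 25*p - 12) = (p - 3)*(p + 1)^2*(p^3 - 13*p - 12) = (p - 3)*(p + 1)^3*(p^2 - p - 12) = (p - 3)*(p + 1)^3*(p + 3)*(p - 4)
(2) = (n)*(n^3 - 6*n^2 + 9*n - 4) = n*(n - 4)*(n^2 - 2*n + 1) = n*(n - 4)*(n - 1)*(n - 1)
(3) = (b + 1)*(b^2 + 5*b + 4) = (b + 1)^2*(b + 4)
(4) = (d - 4)*(d^2 + 3*d + 2) = (d - 4)*(d + 2)*(d + 1)
(5) = (z - 1)*(z^3 - 3*z^2 - 9*z + 27) = (z - 3)*(z - 1)*(z^2 - 9) = (z - 3)*(z - 1)*(z + 3)*(z - 3)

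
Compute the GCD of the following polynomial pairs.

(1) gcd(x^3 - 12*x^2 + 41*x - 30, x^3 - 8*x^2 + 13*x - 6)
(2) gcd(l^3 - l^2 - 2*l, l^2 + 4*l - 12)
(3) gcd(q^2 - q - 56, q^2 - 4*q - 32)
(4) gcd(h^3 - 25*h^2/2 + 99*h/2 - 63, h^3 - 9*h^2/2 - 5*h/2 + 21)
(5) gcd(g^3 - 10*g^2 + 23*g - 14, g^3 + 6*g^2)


(1) = gcd((x - 6)*(x - 5)*(x - 1), (x - 6)*(x - 1)^2) = x^2 - 7*x + 6
(2) = l - 2
(3) = gcd((q - 8)*(q + 7), (q - 8)*(q + 4)) = q - 8
(4) = h^2 - 13*h/2 + 21/2
(5) = gcd((g - 7)*(g - 2)*(g - 1), g^2*(g + 6)) = 1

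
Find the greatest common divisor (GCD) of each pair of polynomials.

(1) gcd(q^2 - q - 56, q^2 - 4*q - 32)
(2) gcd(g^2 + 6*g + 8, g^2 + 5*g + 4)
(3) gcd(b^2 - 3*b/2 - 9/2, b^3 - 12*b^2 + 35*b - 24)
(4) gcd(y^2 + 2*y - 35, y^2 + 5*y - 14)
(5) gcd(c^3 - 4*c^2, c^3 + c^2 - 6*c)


(1) = q - 8
(2) = gcd((g + 2)*(g + 4), (g + 1)*(g + 4)) = g + 4
(3) = gcd((b - 3)*(b + 3/2), (b - 8)*(b - 3)*(b - 1)) = b - 3
(4) = gcd((y - 5)*(y + 7), (y - 2)*(y + 7)) = y + 7
(5) = c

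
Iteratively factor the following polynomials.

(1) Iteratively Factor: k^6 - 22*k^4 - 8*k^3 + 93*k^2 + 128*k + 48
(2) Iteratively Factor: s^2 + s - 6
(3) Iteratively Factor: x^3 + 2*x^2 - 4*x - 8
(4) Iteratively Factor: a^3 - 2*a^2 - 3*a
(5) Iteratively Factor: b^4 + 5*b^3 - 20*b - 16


(1) = (k + 1)*(k^5 - k^4 - 21*k^3 + 13*k^2 + 80*k + 48) = (k - 4)*(k + 1)*(k^4 + 3*k^3 - 9*k^2 - 23*k - 12) = (k - 4)*(k - 3)*(k + 1)*(k^3 + 6*k^2 + 9*k + 4) = (k - 4)*(k - 3)*(k + 1)^2*(k^2 + 5*k + 4) = (k - 4)*(k - 3)*(k + 1)^3*(k + 4)
(2) = (s - 2)*(s + 3)
(3) = (x - 2)*(x^2 + 4*x + 4) = (x - 2)*(x + 2)*(x + 2)
(4) = (a + 1)*(a^2 - 3*a) = a*(a + 1)*(a - 3)
(5) = (b + 2)*(b^3 + 3*b^2 - 6*b - 8) = (b + 2)*(b + 4)*(b^2 - b - 2) = (b + 1)*(b + 2)*(b + 4)*(b - 2)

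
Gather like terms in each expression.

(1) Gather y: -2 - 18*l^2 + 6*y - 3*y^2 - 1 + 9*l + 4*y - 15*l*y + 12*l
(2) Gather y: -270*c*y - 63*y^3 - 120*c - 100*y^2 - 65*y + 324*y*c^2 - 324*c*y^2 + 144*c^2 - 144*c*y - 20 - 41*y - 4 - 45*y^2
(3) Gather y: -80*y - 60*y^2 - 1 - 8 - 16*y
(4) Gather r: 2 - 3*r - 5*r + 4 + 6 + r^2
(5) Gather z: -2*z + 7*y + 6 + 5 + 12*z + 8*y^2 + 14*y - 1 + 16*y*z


(1) = -18*l^2 + 21*l - 3*y^2 + y*(10 - 15*l) - 3
(2) = 144*c^2 - 120*c - 63*y^3 + y^2*(-324*c - 145) + y*(324*c^2 - 414*c - 106) - 24
(3) = -60*y^2 - 96*y - 9
(4) = r^2 - 8*r + 12
(5) = 8*y^2 + 21*y + z*(16*y + 10) + 10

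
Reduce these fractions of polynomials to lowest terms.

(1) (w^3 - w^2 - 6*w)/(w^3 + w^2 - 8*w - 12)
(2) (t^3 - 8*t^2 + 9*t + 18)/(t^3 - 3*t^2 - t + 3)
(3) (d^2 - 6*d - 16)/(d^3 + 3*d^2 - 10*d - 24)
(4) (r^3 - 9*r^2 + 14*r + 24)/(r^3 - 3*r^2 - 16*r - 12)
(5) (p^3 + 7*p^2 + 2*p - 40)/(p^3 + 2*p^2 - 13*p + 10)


(1) = w/(w + 2)
(2) = (t - 6)/(t - 1)
(3) = (d - 8)/(d^2 + d - 12)
(4) = (r - 4)/(r + 2)
(5) = (p + 4)/(p - 1)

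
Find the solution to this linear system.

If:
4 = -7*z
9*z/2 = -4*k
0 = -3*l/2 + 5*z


Then:
k = 9/14
l = -40/21
z = -4/7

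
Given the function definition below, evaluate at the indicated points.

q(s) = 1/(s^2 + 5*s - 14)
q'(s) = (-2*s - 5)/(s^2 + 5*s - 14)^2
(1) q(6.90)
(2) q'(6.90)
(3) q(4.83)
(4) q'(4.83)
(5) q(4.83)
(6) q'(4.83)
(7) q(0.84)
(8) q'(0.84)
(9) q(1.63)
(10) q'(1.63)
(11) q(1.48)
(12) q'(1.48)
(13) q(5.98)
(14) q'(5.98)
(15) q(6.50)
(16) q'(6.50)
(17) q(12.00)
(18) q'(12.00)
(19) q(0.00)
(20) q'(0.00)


(1) = 0.01
(2) = -0.00
(3) = 0.03
(4) = -0.01
(5) = 0.03
(6) = -0.01
(7) = -0.11
(8) = -0.08
(9) = -0.31
(10) = -0.81
(11) = -0.23
(12) = -0.41
(13) = 0.02
(14) = -0.01
(15) = 0.02
(16) = -0.00
(17) = 0.01
(18) = -0.00
(19) = -0.07
(20) = -0.03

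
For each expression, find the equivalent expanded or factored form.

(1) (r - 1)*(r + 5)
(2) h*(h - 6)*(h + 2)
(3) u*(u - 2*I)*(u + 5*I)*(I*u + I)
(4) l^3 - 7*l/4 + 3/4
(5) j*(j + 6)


(1) = r^2 + 4*r - 5
(2) = h^3 - 4*h^2 - 12*h
(3) = I*u^4 - 3*u^3 + I*u^3 - 3*u^2 + 10*I*u^2 + 10*I*u
(4) = (l - 1)*(l - 1/2)*(l + 3/2)
(5) = j^2 + 6*j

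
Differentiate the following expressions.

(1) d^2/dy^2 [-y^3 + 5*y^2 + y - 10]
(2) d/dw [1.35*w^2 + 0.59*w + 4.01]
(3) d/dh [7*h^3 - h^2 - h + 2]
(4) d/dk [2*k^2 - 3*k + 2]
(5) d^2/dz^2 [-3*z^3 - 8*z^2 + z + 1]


(1) = 10 - 6*y
(2) = 2.7*w + 0.59
(3) = 21*h^2 - 2*h - 1
(4) = 4*k - 3
(5) = -18*z - 16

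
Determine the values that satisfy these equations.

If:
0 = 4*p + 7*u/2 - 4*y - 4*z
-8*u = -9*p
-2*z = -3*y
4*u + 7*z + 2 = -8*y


Then:
p = -640/6139
u = -720/6139
y = -508/6139
z = -762/6139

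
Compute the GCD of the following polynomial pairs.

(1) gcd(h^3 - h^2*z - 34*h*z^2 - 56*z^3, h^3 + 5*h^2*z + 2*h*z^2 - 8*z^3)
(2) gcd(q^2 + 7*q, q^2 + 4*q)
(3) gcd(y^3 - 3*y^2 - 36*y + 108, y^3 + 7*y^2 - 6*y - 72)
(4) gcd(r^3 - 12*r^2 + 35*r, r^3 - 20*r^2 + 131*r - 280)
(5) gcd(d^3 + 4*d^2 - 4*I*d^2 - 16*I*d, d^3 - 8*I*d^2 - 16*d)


(1) = h^2 + 6*h*z + 8*z^2
(2) = q
(3) = y^2 + 3*y - 18
(4) = gcd(r*(r - 7)*(r - 5), (r - 8)*(r - 7)*(r - 5)) = r^2 - 12*r + 35
(5) = gcd(d*(d + 4)*(d - 4*I), d*(d - 4*I)^2) = d^2 - 4*I*d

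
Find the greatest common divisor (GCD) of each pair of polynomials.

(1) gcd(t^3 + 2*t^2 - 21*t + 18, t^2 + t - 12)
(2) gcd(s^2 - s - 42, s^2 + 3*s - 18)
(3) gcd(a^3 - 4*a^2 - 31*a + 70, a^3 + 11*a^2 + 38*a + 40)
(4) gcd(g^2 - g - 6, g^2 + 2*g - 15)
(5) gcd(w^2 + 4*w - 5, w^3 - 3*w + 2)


(1) = gcd((t - 3)*(t - 1)*(t + 6), (t - 3)*(t + 4)) = t - 3
(2) = gcd((s - 7)*(s + 6), (s - 3)*(s + 6)) = s + 6
(3) = a + 5
(4) = g - 3
(5) = gcd((w - 1)*(w + 5), (w - 1)^2*(w + 2)) = w - 1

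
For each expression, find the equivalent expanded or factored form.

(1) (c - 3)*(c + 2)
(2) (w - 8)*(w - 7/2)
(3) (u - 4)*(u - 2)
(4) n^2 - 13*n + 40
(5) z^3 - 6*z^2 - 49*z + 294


(1) = c^2 - c - 6
(2) = w^2 - 23*w/2 + 28
(3) = u^2 - 6*u + 8
(4) = (n - 8)*(n - 5)
(5) = (z - 7)*(z - 6)*(z + 7)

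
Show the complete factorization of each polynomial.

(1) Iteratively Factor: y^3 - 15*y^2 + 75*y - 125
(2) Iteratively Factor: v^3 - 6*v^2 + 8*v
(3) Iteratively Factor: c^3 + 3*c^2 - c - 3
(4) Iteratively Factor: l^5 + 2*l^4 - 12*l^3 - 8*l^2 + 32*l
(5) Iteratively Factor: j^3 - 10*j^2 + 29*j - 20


(1) = (y - 5)*(y^2 - 10*y + 25) = (y - 5)^2*(y - 5)
(2) = (v)*(v^2 - 6*v + 8) = v*(v - 2)*(v - 4)
(3) = (c - 1)*(c^2 + 4*c + 3) = (c - 1)*(c + 1)*(c + 3)
(4) = (l - 2)*(l^4 + 4*l^3 - 4*l^2 - 16*l) = (l - 2)*(l + 4)*(l^3 - 4*l) = (l - 2)*(l + 2)*(l + 4)*(l^2 - 2*l) = l*(l - 2)*(l + 2)*(l + 4)*(l - 2)
(5) = (j - 4)*(j^2 - 6*j + 5) = (j - 5)*(j - 4)*(j - 1)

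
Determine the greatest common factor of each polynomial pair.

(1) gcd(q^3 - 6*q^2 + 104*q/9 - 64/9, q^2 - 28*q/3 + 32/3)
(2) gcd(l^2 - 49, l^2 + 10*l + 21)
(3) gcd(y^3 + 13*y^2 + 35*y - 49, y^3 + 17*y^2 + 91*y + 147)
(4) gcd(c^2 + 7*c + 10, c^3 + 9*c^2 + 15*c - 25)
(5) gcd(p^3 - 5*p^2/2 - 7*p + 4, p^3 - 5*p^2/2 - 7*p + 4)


(1) = gcd((q - 8/3)*(q - 2)*(q - 4/3), (q - 8)*(q - 4/3)) = q - 4/3
(2) = l + 7
(3) = gcd((y - 1)*(y + 7)^2, (y + 3)*(y + 7)^2) = y^2 + 14*y + 49
(4) = gcd((c + 2)*(c + 5), (c - 1)*(c + 5)^2) = c + 5
(5) = gcd((p - 4)*(p - 1/2)*(p + 2), (p - 4)*(p - 1/2)*(p + 2)) = p^3 - 5*p^2/2 - 7*p + 4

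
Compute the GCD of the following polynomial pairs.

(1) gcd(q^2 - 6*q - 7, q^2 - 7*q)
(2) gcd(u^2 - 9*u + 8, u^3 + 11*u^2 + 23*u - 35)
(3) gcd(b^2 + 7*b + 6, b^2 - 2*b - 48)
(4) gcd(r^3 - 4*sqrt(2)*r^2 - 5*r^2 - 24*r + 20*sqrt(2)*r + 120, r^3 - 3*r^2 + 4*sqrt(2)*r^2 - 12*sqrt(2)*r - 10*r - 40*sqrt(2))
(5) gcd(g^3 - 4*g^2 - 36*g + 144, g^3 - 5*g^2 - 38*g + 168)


(1) = gcd((q - 7)*(q + 1), q*(q - 7)) = q - 7
(2) = u - 1
(3) = b + 6
(4) = r - 5
(5) = gcd((g - 6)*(g - 4)*(g + 6), (g - 7)*(g - 4)*(g + 6)) = g^2 + 2*g - 24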